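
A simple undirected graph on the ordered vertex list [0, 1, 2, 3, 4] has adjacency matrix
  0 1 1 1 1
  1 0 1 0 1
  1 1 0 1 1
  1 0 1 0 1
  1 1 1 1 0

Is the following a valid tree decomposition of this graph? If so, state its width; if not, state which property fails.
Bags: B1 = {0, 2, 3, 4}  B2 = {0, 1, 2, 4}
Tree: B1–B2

Vertex coverage: the bags together contain {0, 1, 2, 3, 4}, the full vertex set. Edge coverage: each edge of G has both endpoints in at least one bag. Running intersection: for every vertex, the bags containing it form a connected subtree. All three properties hold, so this is a valid tree decomposition of width max|bag| − 1 = 3, and hence tw(G) ≤ 3.

Yes; width 3.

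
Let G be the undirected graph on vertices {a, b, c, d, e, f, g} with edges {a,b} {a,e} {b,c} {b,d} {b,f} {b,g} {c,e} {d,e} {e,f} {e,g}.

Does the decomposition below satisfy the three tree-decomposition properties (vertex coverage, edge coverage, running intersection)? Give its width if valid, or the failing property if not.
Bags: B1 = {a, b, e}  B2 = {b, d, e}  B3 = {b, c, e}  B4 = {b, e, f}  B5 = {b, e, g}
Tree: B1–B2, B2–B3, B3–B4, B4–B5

Checking the three conditions: (i) the bags cover all of {a, b, c, d, e, f, g}; (ii) for each edge, some bag contains both endpoints; (iii) the bags containing any fixed vertex form a subtree. All hold, so the decomposition is valid with width 3 − 1 = 2.

Yes; width 2.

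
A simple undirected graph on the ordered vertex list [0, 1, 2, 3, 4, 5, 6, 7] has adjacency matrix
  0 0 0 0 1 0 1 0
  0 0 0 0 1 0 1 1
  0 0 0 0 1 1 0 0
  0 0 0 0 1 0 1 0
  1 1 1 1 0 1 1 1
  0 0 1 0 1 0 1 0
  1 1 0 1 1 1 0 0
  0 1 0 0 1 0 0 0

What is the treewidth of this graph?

A width-2 tree decomposition is:
Bags: B1 = {1, 4, 7}  B2 = {1, 4, 6}  B3 = {0, 4, 6}  B4 = {3, 4, 6}  B5 = {4, 5, 6}  B6 = {2, 4, 5}
Tree: B1–B2, B2–B3, B2–B4, B4–B5, B5–B6
Every bag has size at most 3, so the width is 3 − 1 = 2 and tw(G) ≤ 2. Conversely, {2, 4, 5} is a clique of size 3, and the vertices of any clique must share a bag in every tree decomposition; so some bag has ≥ 3 vertices and tw(G) ≥ 2. Combining the bounds, tw(G) = 2.

2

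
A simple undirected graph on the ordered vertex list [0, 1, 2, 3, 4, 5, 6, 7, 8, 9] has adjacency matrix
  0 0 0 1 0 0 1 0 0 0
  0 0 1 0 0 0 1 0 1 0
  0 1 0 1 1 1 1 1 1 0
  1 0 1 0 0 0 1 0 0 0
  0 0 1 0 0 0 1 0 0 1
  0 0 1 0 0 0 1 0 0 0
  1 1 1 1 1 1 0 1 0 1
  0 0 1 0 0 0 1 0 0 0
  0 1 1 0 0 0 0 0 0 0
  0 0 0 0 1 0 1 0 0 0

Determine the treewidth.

2

A width-2 tree decomposition is:
Bags: B1 = {2, 4, 6}  B2 = {1, 2, 6}  B3 = {2, 5, 6}  B4 = {2, 3, 6}  B5 = {0, 3, 6}  B6 = {2, 6, 7}  B7 = {4, 6, 9}  B8 = {1, 2, 8}
Tree: B1–B2, B2–B3, B3–B4, B4–B5, B2–B6, B1–B7, B2–B8
The largest bag has 3 vertices, giving width 2; this decomposition certifies tw(G) ≤ 2. Conversely, {1, 2, 8} is a clique of size 3, and the vertices of any clique must share a bag in every tree decomposition; so some bag has ≥ 3 vertices and tw(G) ≥ 2. Therefore the treewidth is 2.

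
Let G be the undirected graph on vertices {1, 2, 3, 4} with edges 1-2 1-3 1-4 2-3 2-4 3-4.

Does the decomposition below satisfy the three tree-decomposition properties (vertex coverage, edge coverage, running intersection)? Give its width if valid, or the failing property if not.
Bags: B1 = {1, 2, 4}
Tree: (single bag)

No — vertex 3 appears in no bag.

A tree decomposition must satisfy three properties: every vertex lies in some bag; for every edge, both endpoints lie together in some bag; and for every vertex, the bags containing it form a connected subtree. Here vertex 3 appears in no bag, so the decomposition is invalid.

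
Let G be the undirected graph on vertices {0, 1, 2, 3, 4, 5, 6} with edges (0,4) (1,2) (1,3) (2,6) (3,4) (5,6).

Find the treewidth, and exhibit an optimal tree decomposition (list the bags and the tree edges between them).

Treewidth 1.
One such decomposition:
Bags: B1 = {0, 4}  B2 = {3, 4}  B3 = {1, 3}  B4 = {1, 2}  B5 = {2, 6}  B6 = {5, 6}
Tree: B1–B2, B2–B3, B3–B4, B4–B5, B5–B6

Each bag holds 2 vertices, so the decomposition has width 1, which upper-bounds the treewidth. Any graph with an edge has treewidth ≥ 1, and G has the edge 0–4. Therefore the treewidth is 1.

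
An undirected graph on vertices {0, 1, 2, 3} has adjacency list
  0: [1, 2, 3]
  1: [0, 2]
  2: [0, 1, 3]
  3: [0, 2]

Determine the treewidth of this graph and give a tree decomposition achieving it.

Treewidth 2.
One optimal decomposition is:
Bags: B1 = {0, 1, 2}  B2 = {0, 2, 3}
Tree: B1–B2

The largest bag has 3 vertices, giving width 2; this decomposition certifies tw(G) ≤ 2. Conversely, {0, 1, 2} is a clique of size 3, and the vertices of any clique must share a bag in every tree decomposition; so some bag has ≥ 3 vertices and tw(G) ≥ 2. The upper and lower bounds meet at 2, so that is the treewidth.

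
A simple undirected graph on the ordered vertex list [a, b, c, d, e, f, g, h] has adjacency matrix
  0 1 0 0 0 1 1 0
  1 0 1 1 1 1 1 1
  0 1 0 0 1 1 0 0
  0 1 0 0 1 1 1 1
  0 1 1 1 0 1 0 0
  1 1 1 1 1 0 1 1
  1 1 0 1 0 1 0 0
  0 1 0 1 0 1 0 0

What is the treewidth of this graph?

A width-3 tree decomposition is:
Bags: B1 = {b, d, f, h}  B2 = {b, d, f, g}  B3 = {a, b, f, g}  B4 = {b, d, e, f}  B5 = {b, c, e, f}
Tree: B1–B2, B2–B3, B1–B4, B4–B5
The largest bag has 4 vertices, giving width 3; this decomposition certifies tw(G) ≤ 3. For the lower bound, the 4 vertices {b, d, f, g} are pairwise adjacent, and any tree decomposition puts a clique entirely inside one bag — forcing width ≥ 3. Hence tw(G) = 3 exactly.

3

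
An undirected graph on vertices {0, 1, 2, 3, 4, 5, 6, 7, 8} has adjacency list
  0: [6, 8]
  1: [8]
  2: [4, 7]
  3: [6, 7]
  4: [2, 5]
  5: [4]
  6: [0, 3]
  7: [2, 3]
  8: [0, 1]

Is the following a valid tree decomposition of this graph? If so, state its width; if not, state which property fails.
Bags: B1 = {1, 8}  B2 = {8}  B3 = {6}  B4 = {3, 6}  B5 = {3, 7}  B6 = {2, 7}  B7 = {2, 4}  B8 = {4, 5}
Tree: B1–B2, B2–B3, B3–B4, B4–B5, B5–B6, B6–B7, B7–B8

A tree decomposition must satisfy three properties: every vertex lies in some bag; for every edge, both endpoints lie together in some bag; and for every vertex, the bags containing it form a connected subtree. Here vertex 0 appears in no bag, so the decomposition is invalid.

No — vertex 0 appears in no bag.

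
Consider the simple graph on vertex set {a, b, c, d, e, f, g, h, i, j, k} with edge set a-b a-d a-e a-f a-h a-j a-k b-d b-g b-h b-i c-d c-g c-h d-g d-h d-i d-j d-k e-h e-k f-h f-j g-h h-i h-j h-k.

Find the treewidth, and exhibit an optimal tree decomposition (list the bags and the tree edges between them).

Treewidth 3.
One such decomposition:
Bags: B1 = {b, d, g, h}  B2 = {a, b, d, h}  B3 = {a, d, h, k}  B4 = {a, d, h, j}  B5 = {b, d, h, i}  B6 = {a, f, h, j}  B7 = {c, d, g, h}  B8 = {a, e, h, k}
Tree: B1–B2, B2–B3, B2–B4, B2–B5, B4–B6, B1–B7, B3–B8

Each bag holds 4 vertices, so the decomposition has width 3, which upper-bounds the treewidth. Conversely, {a, d, h, j} is a clique of size 4, and the vertices of any clique must share a bag in every tree decomposition; so some bag has ≥ 4 vertices and tw(G) ≥ 3. The upper and lower bounds meet at 3, so that is the treewidth.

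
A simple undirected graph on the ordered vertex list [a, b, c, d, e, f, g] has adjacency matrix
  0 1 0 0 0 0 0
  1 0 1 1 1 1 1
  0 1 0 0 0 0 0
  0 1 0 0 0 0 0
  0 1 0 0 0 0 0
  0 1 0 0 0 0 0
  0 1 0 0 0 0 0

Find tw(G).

A width-1 tree decomposition is:
Bags: B1 = {b, c}  B2 = {b, e}  B3 = {b, g}  B4 = {a, b}  B5 = {b, d}  B6 = {b, f}
Tree: B1–B2, B1–B3, B2–B4, B1–B5, B4–B6
Every bag has size at most 2, so the width is 2 − 1 = 1 and tw(G) ≤ 1. Since G has at least one edge (e.g. c–b), it is not an edgeless graph, so tw(G) ≥ 1. Therefore the treewidth is 1.

1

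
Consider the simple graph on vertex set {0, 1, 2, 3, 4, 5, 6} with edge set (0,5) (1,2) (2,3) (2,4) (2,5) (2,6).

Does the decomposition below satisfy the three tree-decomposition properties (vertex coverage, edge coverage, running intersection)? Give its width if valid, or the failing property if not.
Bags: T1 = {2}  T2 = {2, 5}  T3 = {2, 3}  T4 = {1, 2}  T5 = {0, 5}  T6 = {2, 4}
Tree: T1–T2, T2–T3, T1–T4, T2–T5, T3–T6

A tree decomposition must satisfy three properties: every vertex lies in some bag; for every edge, both endpoints lie together in some bag; and for every vertex, the bags containing it form a connected subtree. Here vertex 6 appears in no bag, so the decomposition is invalid.

No — vertex 6 appears in no bag.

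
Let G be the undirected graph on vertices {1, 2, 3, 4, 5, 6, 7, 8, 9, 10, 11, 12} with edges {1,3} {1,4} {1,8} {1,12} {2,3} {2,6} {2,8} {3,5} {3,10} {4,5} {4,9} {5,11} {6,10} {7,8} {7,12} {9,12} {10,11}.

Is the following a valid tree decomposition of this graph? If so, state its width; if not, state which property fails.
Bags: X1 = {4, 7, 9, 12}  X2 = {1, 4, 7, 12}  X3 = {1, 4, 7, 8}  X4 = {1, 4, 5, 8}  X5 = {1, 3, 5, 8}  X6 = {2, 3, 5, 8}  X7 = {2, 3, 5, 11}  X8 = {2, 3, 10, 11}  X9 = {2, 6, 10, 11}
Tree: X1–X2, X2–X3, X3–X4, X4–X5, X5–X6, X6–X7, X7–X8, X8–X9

Checking the three conditions: (i) the bags cover all of {1, 2, 3, 4, 5, 6, 7, 8, 9, 10, 11, 12}; (ii) for each edge, some bag contains both endpoints; (iii) the bags containing any fixed vertex form a subtree. All hold, so the decomposition is valid with width 4 − 1 = 3.

Yes; width 3.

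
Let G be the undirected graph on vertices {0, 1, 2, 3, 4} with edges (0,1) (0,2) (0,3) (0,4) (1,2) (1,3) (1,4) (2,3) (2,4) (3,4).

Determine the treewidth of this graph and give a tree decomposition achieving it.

A single bag containing all 5 vertices is trivially a valid decomposition of width 4. Conversely, {0, 1, 2, 3, 4} is a clique of size 5, and the vertices of any clique must share a bag in every tree decomposition; so some bag has ≥ 5 vertices and tw(G) ≥ 4. The upper and lower bounds meet at 4, so that is the treewidth.

Treewidth 4.
One optimal decomposition is:
Bags: B1 = {0, 1, 2, 3, 4}
Tree: (single bag)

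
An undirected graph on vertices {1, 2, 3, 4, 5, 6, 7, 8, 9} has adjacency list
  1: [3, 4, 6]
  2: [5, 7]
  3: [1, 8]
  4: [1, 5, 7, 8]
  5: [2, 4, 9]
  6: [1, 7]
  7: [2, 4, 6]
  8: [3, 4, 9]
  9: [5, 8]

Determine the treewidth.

A width-3 tree decomposition is:
Bags: B1 = {1, 3, 8, 9}  B2 = {1, 4, 8, 9}  B3 = {1, 4, 5, 9}  B4 = {1, 4, 5, 6}  B5 = {4, 5, 6, 7}  B6 = {2, 5, 6, 7}
Tree: B1–B2, B2–B3, B3–B4, B4–B5, B5–B6
Every bag has size at most 4, so the width is 4 − 1 = 3 and tw(G) ≤ 3. For the lower bound: the 4 vertex sets {3,8,9}, {1}, {4}, {2,5,6,7} are disjoint, each induces a connected subgraph, and every pair is joined by at least one edge of G. Contracting each set to a single vertex therefore yields K_{4} as a minor, and since treewidth is minor-monotone, tw(G) ≥ tw(K_{4}) = 3. The upper and lower bounds meet at 3, so that is the treewidth.

3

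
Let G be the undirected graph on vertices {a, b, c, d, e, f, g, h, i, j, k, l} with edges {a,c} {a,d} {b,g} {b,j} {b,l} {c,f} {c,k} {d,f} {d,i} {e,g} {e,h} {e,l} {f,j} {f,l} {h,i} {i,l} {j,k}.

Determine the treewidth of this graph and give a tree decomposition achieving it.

Treewidth 3.
One optimal decomposition is:
Bags: B1 = {b, e, g, h}  B2 = {b, e, h, l}  B3 = {b, h, i, l}  B4 = {b, i, j, l}  B5 = {f, i, j, l}  B6 = {d, f, i, j}  B7 = {d, f, j, k}  B8 = {c, d, f, k}  B9 = {a, c, d, k}
Tree: B1–B2, B2–B3, B3–B4, B4–B5, B5–B6, B6–B7, B7–B8, B8–B9

Every bag has size at most 4, so the width is 4 − 1 = 3 and tw(G) ≤ 3. For the lower bound: the 4 vertex sets {e,g,h}, {b}, {l}, {d,f,i,j} are disjoint, each induces a connected subgraph, and every pair is joined by at least one edge of G. Contracting each set to a single vertex therefore yields K_{4} as a minor, and since treewidth is minor-monotone, tw(G) ≥ tw(K_{4}) = 3. Hence tw(G) = 3 exactly.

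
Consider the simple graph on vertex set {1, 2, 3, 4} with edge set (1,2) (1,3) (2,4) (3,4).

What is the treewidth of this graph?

A width-2 tree decomposition is:
Bags: B1 = {2, 3, 4}  B2 = {1, 2, 3}
Tree: B1–B2
The largest bag has 3 vertices, giving width 2; this decomposition certifies tw(G) ≤ 2. The edges 2–4–3–1–2 form a cycle, so G is not a tree and its treewidth is at least 2. Combining the bounds, tw(G) = 2.

2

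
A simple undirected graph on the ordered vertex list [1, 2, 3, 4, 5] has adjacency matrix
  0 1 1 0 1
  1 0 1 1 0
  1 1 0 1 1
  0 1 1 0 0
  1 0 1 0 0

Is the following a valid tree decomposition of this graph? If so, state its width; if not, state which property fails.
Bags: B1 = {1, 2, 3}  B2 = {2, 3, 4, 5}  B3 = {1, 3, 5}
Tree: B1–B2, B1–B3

No — bags containing vertex 5 are not connected in the tree.

A tree decomposition must satisfy three properties: every vertex lies in some bag; for every edge, both endpoints lie together in some bag; and for every vertex, the bags containing it form a connected subtree. Here bags containing vertex 5 are not connected in the tree, so the decomposition is invalid.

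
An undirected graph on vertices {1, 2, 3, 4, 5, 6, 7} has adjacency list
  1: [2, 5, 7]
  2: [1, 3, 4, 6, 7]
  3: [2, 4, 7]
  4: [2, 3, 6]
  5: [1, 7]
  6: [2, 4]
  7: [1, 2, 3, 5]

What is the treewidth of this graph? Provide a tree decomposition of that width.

Treewidth 2.
Bags: B1 = {2, 3, 7}  B2 = {2, 3, 4}  B3 = {1, 2, 7}  B4 = {1, 5, 7}  B5 = {2, 4, 6}
Tree: B1–B2, B1–B3, B3–B4, B2–B5

Each bag holds 3 vertices, so the decomposition has width 2, which upper-bounds the treewidth. For the lower bound, the 3 vertices {1, 2, 7} are pairwise adjacent, and any tree decomposition puts a clique entirely inside one bag — forcing width ≥ 2. Combining the bounds, tw(G) = 2.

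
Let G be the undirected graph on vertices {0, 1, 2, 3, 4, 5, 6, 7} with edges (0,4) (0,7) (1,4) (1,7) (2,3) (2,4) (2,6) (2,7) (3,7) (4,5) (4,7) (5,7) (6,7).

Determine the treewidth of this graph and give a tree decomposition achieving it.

Treewidth 2.
One optimal decomposition is:
Bags: B1 = {2, 4, 7}  B2 = {1, 4, 7}  B3 = {0, 4, 7}  B4 = {2, 3, 7}  B5 = {2, 6, 7}  B6 = {4, 5, 7}
Tree: B1–B2, B2–B3, B1–B4, B1–B5, B1–B6

Each bag holds 3 vertices, so the decomposition has width 2, which upper-bounds the treewidth. Conversely, {2, 3, 7} is a clique of size 3, and the vertices of any clique must share a bag in every tree decomposition; so some bag has ≥ 3 vertices and tw(G) ≥ 2. Hence tw(G) = 2 exactly.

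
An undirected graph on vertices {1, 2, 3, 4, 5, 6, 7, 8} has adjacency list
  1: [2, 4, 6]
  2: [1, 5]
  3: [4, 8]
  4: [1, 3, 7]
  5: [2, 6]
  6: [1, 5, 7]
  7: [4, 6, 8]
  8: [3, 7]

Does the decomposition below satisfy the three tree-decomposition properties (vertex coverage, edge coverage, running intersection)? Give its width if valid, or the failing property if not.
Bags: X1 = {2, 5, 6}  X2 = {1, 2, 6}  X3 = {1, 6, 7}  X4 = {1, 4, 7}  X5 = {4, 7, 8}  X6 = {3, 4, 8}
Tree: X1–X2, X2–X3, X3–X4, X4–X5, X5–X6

Checking the three conditions: (i) the bags cover all of {1, 2, 3, 4, 5, 6, 7, 8}; (ii) for each edge, some bag contains both endpoints; (iii) the bags containing any fixed vertex form a subtree. All hold, so the decomposition is valid with width 3 − 1 = 2.

Yes; width 2.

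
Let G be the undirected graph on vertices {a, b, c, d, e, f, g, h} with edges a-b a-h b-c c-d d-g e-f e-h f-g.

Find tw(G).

A width-2 tree decomposition is:
Bags: B1 = {a, b, h}  B2 = {b, e, h}  B3 = {b, e, f}  B4 = {b, f, g}  B5 = {b, d, g}  B6 = {b, c, d}
Tree: B1–B2, B2–B3, B3–B4, B4–B5, B5–B6
Each bag holds 3 vertices, so the decomposition has width 2, which upper-bounds the treewidth. The edges b–a–h–e–f–g–d–c–b form a cycle, so G is not a tree and its treewidth is at least 2. Hence tw(G) = 2 exactly.

2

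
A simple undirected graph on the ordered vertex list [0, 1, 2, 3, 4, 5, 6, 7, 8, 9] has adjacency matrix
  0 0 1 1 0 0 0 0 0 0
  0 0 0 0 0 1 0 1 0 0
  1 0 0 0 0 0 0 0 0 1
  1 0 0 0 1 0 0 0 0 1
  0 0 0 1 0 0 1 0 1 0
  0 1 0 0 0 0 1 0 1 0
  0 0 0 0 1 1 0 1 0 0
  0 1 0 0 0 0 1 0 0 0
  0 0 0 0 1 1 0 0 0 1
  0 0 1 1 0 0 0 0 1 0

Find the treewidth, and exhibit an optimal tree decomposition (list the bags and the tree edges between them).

Treewidth 2.
One such decomposition:
Bags: B1 = {1, 6, 7}  B2 = {1, 5, 6}  B3 = {4, 5, 6}  B4 = {4, 5, 8}  B5 = {3, 4, 8}  B6 = {3, 8, 9}  B7 = {0, 3, 9}  B8 = {0, 2, 9}
Tree: B1–B2, B2–B3, B3–B4, B4–B5, B5–B6, B6–B7, B7–B8

Every bag has size at most 3, so the width is 3 − 1 = 2 and tw(G) ≤ 2. The edges 7–1–5–6–7 form a cycle, so G is not a tree and its treewidth is at least 2. Hence tw(G) = 2 exactly.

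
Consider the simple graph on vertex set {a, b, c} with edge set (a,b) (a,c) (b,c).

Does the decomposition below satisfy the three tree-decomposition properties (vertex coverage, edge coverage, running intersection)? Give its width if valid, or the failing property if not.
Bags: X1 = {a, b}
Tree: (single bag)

No — vertex c appears in no bag.

A tree decomposition must satisfy three properties: every vertex lies in some bag; for every edge, both endpoints lie together in some bag; and for every vertex, the bags containing it form a connected subtree. Here vertex c appears in no bag, so the decomposition is invalid.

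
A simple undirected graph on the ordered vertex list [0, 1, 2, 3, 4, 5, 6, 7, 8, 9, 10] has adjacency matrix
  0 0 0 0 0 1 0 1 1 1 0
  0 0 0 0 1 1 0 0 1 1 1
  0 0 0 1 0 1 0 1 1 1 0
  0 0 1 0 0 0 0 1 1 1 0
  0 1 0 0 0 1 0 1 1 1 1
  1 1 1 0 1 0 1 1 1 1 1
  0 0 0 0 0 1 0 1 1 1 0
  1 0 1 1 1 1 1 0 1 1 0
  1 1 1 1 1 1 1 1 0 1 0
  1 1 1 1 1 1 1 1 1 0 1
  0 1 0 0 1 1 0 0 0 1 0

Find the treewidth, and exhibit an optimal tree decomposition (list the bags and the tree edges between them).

Treewidth 4.
Bags: B1 = {4, 5, 7, 8, 9}  B2 = {1, 4, 5, 8, 9}  B3 = {1, 4, 5, 9, 10}  B4 = {5, 6, 7, 8, 9}  B5 = {2, 5, 7, 8, 9}  B6 = {2, 3, 7, 8, 9}  B7 = {0, 5, 7, 8, 9}
Tree: B1–B2, B2–B3, B1–B4, B4–B5, B5–B6, B5–B7

The largest bag has 5 vertices, giving width 4; this decomposition certifies tw(G) ≤ 4. For the lower bound, the 5 vertices {2, 3, 7, 8, 9} are pairwise adjacent, and any tree decomposition puts a clique entirely inside one bag — forcing width ≥ 4. Hence tw(G) = 4 exactly.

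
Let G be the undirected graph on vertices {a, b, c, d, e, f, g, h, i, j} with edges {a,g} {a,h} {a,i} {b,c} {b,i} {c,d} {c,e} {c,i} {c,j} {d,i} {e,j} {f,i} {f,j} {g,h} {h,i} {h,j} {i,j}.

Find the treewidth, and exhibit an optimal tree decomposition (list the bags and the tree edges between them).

Every bag has size at most 3, so the width is 3 − 1 = 2 and tw(G) ≤ 2. Conversely, {a, g, h} is a clique of size 3, and the vertices of any clique must share a bag in every tree decomposition; so some bag has ≥ 3 vertices and tw(G) ≥ 2. Combining the bounds, tw(G) = 2.

Treewidth 2.
One such decomposition:
Bags: B1 = {f, i, j}  B2 = {h, i, j}  B3 = {c, i, j}  B4 = {a, h, i}  B5 = {c, d, i}  B6 = {a, g, h}  B7 = {c, e, j}  B8 = {b, c, i}
Tree: B1–B2, B2–B3, B2–B4, B3–B5, B4–B6, B3–B7, B3–B8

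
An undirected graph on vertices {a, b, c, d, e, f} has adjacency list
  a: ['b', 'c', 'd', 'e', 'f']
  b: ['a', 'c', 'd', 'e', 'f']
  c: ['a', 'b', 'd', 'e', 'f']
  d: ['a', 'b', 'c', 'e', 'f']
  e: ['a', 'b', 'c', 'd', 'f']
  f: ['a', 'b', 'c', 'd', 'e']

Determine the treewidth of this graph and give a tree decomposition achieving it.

With just one bag of size 6, the width is 6 − 1 = 5, so tw(G) ≤ 5. For the lower bound, the 6 vertices {a, b, c, d, e, f} are pairwise adjacent, and any tree decomposition puts a clique entirely inside one bag — forcing width ≥ 5. The upper and lower bounds meet at 5, so that is the treewidth.

Treewidth 5.
Bags: B1 = {a, b, c, d, e, f}
Tree: (single bag)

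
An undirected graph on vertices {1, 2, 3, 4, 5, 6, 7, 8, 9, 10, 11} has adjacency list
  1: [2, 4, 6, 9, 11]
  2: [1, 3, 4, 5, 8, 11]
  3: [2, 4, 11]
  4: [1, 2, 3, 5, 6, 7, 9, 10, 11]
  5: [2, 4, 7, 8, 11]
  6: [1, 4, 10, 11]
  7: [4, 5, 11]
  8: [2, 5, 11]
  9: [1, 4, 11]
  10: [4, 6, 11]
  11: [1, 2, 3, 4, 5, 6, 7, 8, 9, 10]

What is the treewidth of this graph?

A width-3 tree decomposition is:
Bags: B1 = {1, 2, 4, 11}  B2 = {1, 4, 6, 11}  B3 = {2, 3, 4, 11}  B4 = {2, 4, 5, 11}  B5 = {4, 5, 7, 11}  B6 = {2, 5, 8, 11}  B7 = {4, 6, 10, 11}  B8 = {1, 4, 9, 11}
Tree: B1–B2, B1–B3, B3–B4, B4–B5, B4–B6, B2–B7, B1–B8
Every bag has size at most 4, so the width is 4 − 1 = 3 and tw(G) ≤ 3. For the lower bound, the 4 vertices {2, 5, 8, 11} are pairwise adjacent, and any tree decomposition puts a clique entirely inside one bag — forcing width ≥ 3. The upper and lower bounds meet at 3, so that is the treewidth.

3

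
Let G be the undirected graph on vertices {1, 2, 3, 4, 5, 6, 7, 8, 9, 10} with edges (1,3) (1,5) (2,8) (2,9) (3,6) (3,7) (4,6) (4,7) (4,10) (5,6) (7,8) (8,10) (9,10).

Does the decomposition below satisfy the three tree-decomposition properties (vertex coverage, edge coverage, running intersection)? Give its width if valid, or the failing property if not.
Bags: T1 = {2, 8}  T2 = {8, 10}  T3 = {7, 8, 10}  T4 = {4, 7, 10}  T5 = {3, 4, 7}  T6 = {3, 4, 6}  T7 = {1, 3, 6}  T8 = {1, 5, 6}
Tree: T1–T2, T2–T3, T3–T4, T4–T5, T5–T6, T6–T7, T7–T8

A tree decomposition must satisfy three properties: every vertex lies in some bag; for every edge, both endpoints lie together in some bag; and for every vertex, the bags containing it form a connected subtree. Here vertex 9 appears in no bag, so the decomposition is invalid.

No — vertex 9 appears in no bag.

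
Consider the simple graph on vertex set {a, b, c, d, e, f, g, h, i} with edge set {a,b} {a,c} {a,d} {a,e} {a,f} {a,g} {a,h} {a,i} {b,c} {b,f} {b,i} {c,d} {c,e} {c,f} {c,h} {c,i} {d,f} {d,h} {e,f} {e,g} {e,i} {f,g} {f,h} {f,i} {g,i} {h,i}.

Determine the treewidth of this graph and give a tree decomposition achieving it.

The largest bag has 5 vertices, giving width 4; this decomposition certifies tw(G) ≤ 4. On the other hand G contains the 5-clique {a, c, d, f, h}. A clique must lie in a single bag of any decomposition, so no decomposition can have width below 4. Hence tw(G) = 4 exactly.

Treewidth 4.
One such decomposition:
Bags: B1 = {a, b, c, f, i}  B2 = {a, c, e, f, i}  B3 = {a, c, f, h, i}  B4 = {a, e, f, g, i}  B5 = {a, c, d, f, h}
Tree: B1–B2, B1–B3, B2–B4, B3–B5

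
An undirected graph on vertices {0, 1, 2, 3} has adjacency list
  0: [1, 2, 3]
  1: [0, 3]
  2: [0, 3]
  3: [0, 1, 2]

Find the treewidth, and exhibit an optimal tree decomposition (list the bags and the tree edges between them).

Treewidth 2.
Bags: B1 = {0, 2, 3}  B2 = {0, 1, 3}
Tree: B1–B2

The largest bag has 3 vertices, giving width 2; this decomposition certifies tw(G) ≤ 2. For the lower bound, the 3 vertices {0, 1, 3} are pairwise adjacent, and any tree decomposition puts a clique entirely inside one bag — forcing width ≥ 2. Combining the bounds, tw(G) = 2.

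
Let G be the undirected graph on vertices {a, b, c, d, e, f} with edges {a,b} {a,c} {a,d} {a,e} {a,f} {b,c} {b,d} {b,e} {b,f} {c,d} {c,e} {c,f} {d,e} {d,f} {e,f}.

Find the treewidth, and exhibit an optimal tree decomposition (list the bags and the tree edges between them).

With just one bag of size 6, the width is 6 − 1 = 5, so tw(G) ≤ 5. Conversely, {a, b, c, d, e, f} is a clique of size 6, and the vertices of any clique must share a bag in every tree decomposition; so some bag has ≥ 6 vertices and tw(G) ≥ 5. Combining the bounds, tw(G) = 5.

Treewidth 5.
One optimal decomposition is:
Bags: B1 = {a, b, c, d, e, f}
Tree: (single bag)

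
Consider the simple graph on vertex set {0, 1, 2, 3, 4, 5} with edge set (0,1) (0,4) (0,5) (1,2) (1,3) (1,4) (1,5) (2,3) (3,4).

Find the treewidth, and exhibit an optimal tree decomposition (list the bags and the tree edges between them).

Treewidth 2.
One optimal decomposition is:
Bags: B1 = {0, 1, 4}  B2 = {1, 3, 4}  B3 = {1, 2, 3}  B4 = {0, 1, 5}
Tree: B1–B2, B2–B3, B1–B4

Each bag holds 3 vertices, so the decomposition has width 2, which upper-bounds the treewidth. On the other hand G contains the 3-clique {0, 1, 4}. A clique must lie in a single bag of any decomposition, so no decomposition can have width below 2. The upper and lower bounds meet at 2, so that is the treewidth.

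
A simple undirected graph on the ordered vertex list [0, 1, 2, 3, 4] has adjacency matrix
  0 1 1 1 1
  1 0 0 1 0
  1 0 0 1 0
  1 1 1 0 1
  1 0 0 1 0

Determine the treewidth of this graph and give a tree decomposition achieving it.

Treewidth 2.
One such decomposition:
Bags: B1 = {0, 2, 3}  B2 = {0, 3, 4}  B3 = {0, 1, 3}
Tree: B1–B2, B1–B3

The largest bag has 3 vertices, giving width 2; this decomposition certifies tw(G) ≤ 2. For the lower bound, the 3 vertices {0, 1, 3} are pairwise adjacent, and any tree decomposition puts a clique entirely inside one bag — forcing width ≥ 2. Combining the bounds, tw(G) = 2.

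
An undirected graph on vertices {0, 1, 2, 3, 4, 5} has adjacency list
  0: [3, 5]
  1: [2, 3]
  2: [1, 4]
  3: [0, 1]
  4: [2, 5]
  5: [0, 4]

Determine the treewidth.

A width-2 tree decomposition is:
Bags: B1 = {1, 2, 4}  B2 = {1, 4, 5}  B3 = {0, 1, 5}  B4 = {0, 1, 3}
Tree: B1–B2, B2–B3, B3–B4
The largest bag has 3 vertices, giving width 2; this decomposition certifies tw(G) ≤ 2. The edges 1–2–4–5–0–3–1 form a cycle, so G is not a tree and its treewidth is at least 2. Hence tw(G) = 2 exactly.

2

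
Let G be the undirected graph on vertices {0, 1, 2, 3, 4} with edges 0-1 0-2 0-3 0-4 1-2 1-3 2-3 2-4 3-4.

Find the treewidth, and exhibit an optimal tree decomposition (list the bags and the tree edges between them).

The largest bag has 4 vertices, giving width 3; this decomposition certifies tw(G) ≤ 3. For the lower bound, the 4 vertices {0, 1, 2, 3} are pairwise adjacent, and any tree decomposition puts a clique entirely inside one bag — forcing width ≥ 3. Hence tw(G) = 3 exactly.

Treewidth 3.
One optimal decomposition is:
Bags: B1 = {0, 2, 3, 4}  B2 = {0, 1, 2, 3}
Tree: B1–B2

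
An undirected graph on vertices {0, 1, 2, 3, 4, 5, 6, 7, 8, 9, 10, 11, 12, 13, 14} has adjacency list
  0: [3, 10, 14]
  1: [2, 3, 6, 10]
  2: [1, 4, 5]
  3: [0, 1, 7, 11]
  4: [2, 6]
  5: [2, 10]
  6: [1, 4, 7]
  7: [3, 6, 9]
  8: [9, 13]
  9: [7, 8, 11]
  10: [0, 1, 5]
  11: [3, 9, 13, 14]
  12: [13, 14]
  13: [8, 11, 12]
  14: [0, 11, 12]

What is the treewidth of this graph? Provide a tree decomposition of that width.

Treewidth 3.
One such decomposition:
Bags: B1 = {2, 4, 5, 6}  B2 = {1, 2, 5, 6}  B3 = {1, 5, 6, 10}  B4 = {1, 6, 7, 10}  B5 = {1, 3, 7, 10}  B6 = {0, 3, 7, 10}  B7 = {0, 3, 7, 9}  B8 = {0, 3, 9, 11}  B9 = {0, 9, 11, 14}  B10 = {8, 9, 11, 14}  B11 = {8, 11, 13, 14}  B12 = {8, 12, 13, 14}
Tree: B1–B2, B2–B3, B3–B4, B4–B5, B5–B6, B6–B7, B7–B8, B8–B9, B9–B10, B10–B11, B11–B12

The largest bag has 4 vertices, giving width 3; this decomposition certifies tw(G) ≤ 3. For the lower bound: the 4 vertex sets {2,4,5}, {6}, {1}, {0,3,7,10} are disjoint, each induces a connected subgraph, and every pair is joined by at least one edge of G. Contracting each set to a single vertex therefore yields K_{4} as a minor, and since treewidth is minor-monotone, tw(G) ≥ tw(K_{4}) = 3. Combining the bounds, tw(G) = 3.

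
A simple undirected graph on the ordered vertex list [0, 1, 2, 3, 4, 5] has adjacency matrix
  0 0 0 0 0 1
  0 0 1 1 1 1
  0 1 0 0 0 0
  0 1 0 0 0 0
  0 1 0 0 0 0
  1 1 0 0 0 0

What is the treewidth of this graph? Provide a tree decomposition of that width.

Treewidth 1.
One optimal decomposition is:
Bags: B1 = {1, 2}  B2 = {1, 3}  B3 = {1, 5}  B4 = {0, 5}  B5 = {1, 4}
Tree: B1–B2, B1–B3, B3–B4, B3–B5

Every bag has size at most 2, so the width is 2 − 1 = 1 and tw(G) ≤ 1. G has an edge, so its treewidth is at least 1. Hence tw(G) = 1 exactly.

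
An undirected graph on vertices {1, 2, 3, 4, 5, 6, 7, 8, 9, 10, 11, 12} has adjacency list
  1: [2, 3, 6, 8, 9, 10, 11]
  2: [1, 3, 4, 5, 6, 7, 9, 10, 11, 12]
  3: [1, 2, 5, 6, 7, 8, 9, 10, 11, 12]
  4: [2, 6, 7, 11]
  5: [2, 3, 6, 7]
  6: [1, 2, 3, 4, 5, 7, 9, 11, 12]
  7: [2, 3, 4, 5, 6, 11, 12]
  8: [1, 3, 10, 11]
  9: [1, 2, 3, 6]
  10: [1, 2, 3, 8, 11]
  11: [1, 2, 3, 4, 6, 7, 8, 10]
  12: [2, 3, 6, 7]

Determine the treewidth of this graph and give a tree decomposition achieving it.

Treewidth 4.
One optimal decomposition is:
Bags: B1 = {1, 2, 3, 6, 11}  B2 = {1, 2, 3, 10, 11}  B3 = {2, 3, 6, 7, 11}  B4 = {2, 3, 5, 6, 7}  B5 = {2, 4, 6, 7, 11}  B6 = {1, 3, 8, 10, 11}  B7 = {1, 2, 3, 6, 9}  B8 = {2, 3, 6, 7, 12}
Tree: B1–B2, B1–B3, B3–B4, B3–B5, B2–B6, B1–B7, B4–B8

Every bag has size at most 5, so the width is 5 − 1 = 4 and tw(G) ≤ 4. Conversely, {1, 3, 8, 10, 11} is a clique of size 5, and the vertices of any clique must share a bag in every tree decomposition; so some bag has ≥ 5 vertices and tw(G) ≥ 4. Hence tw(G) = 4 exactly.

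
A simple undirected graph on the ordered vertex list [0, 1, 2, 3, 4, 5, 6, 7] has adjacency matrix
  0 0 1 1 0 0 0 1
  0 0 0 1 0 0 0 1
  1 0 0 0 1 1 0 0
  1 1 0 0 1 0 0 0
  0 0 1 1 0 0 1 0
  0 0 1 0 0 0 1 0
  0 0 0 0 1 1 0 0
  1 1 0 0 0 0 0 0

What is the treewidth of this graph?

2

A width-2 tree decomposition is:
Bags: B1 = {4, 5, 6}  B2 = {2, 4, 5}  B3 = {2, 3, 4}  B4 = {0, 2, 3}  B5 = {0, 1, 3}  B6 = {0, 1, 7}
Tree: B1–B2, B2–B3, B3–B4, B4–B5, B5–B6
The largest bag has 3 vertices, giving width 2; this decomposition certifies tw(G) ≤ 2. For the lower bound, G contains the cycle 6–5–2–4–6, so G is not a forest; only forests have treewidth ≤ 1, hence tw(G) ≥ 2. Therefore the treewidth is 2.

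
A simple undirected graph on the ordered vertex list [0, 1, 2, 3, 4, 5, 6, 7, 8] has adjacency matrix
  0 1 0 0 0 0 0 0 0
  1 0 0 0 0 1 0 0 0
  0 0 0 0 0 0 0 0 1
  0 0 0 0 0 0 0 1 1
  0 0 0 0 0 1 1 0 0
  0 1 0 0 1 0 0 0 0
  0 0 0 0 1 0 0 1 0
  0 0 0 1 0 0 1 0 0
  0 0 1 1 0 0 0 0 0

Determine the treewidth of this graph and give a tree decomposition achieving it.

Treewidth 1.
Bags: B1 = {2, 8}  B2 = {3, 8}  B3 = {3, 7}  B4 = {6, 7}  B5 = {4, 6}  B6 = {4, 5}  B7 = {1, 5}  B8 = {0, 1}
Tree: B1–B2, B2–B3, B3–B4, B4–B5, B5–B6, B6–B7, B7–B8

Each bag holds 2 vertices, so the decomposition has width 1, which upper-bounds the treewidth. G has an edge, so its treewidth is at least 1. Combining the bounds, tw(G) = 1.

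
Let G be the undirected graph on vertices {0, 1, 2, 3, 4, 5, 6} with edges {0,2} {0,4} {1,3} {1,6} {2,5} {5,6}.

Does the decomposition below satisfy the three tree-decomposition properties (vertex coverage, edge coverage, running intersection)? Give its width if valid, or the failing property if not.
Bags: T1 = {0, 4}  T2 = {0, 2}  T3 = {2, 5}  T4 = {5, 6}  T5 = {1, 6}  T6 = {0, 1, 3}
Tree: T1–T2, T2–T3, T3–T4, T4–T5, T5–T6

No — bags containing vertex 0 are not connected in the tree.

A tree decomposition must satisfy three properties: every vertex lies in some bag; for every edge, both endpoints lie together in some bag; and for every vertex, the bags containing it form a connected subtree. Here bags containing vertex 0 are not connected in the tree, so the decomposition is invalid.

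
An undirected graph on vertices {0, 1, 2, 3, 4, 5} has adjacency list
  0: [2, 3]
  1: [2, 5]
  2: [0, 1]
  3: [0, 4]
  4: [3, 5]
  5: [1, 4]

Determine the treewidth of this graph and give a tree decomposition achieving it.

Treewidth 2.
One such decomposition:
Bags: B1 = {0, 1, 2}  B2 = {0, 1, 3}  B3 = {1, 3, 4}  B4 = {1, 4, 5}
Tree: B1–B2, B2–B3, B3–B4

The largest bag has 3 vertices, giving width 2; this decomposition certifies tw(G) ≤ 2. Since 1–2–0–3–4–5–1 is a cycle in G, G is not acyclic. Forests are exactly the graphs of treewidth ≤ 1, so tw(G) ≥ 2. Hence tw(G) = 2 exactly.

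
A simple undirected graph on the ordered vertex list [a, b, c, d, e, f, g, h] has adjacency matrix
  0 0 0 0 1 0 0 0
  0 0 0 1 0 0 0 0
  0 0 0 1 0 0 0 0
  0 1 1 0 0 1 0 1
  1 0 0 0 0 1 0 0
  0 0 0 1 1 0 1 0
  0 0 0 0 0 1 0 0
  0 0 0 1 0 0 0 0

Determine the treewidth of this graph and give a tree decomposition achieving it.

Treewidth 1.
One optimal decomposition is:
Bags: B1 = {f, g}  B2 = {d, f}  B3 = {e, f}  B4 = {c, d}  B5 = {a, e}  B6 = {d, h}  B7 = {b, d}
Tree: B1–B2, B1–B3, B2–B4, B3–B5, B4–B6, B6–B7

Each bag holds 2 vertices, so the decomposition has width 1, which upper-bounds the treewidth. G has an edge, so its treewidth is at least 1. Hence tw(G) = 1 exactly.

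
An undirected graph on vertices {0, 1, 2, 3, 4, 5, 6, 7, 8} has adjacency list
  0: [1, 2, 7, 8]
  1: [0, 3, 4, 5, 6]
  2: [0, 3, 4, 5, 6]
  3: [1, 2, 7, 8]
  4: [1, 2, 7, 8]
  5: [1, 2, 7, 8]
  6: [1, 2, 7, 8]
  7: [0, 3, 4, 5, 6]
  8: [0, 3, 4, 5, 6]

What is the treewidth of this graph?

A width-4 tree decomposition is:
Bags: B1 = {1, 2, 4, 7, 8}  B2 = {1, 2, 5, 7, 8}  B3 = {1, 2, 6, 7, 8}  B4 = {0, 1, 2, 7, 8}  B5 = {1, 2, 3, 7, 8}
Tree: B1–B2, B2–B3, B3–B4, B4–B5
The largest bag has 5 vertices, giving width 4; this decomposition certifies tw(G) ≤ 4. For the lower bound: the 5 vertex sets {4,8}, {5,7}, {2,6}, {1}, {0} are disjoint, each induces a connected subgraph, and every pair is joined by at least one edge of G. Contracting each set to a single vertex therefore yields K_{5} as a minor, and since treewidth is minor-monotone, tw(G) ≥ tw(K_{5}) = 4. Hence tw(G) = 4 exactly.

4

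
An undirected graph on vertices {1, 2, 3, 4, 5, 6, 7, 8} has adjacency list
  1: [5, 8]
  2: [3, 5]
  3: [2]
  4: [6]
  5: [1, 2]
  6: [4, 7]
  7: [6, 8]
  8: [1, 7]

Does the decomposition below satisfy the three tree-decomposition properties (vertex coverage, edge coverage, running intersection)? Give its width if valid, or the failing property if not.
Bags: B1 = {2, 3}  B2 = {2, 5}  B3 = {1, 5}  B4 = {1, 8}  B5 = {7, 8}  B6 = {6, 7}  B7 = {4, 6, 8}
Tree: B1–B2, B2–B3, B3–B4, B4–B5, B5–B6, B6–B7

No — bags containing vertex 8 are not connected in the tree.

A tree decomposition must satisfy three properties: every vertex lies in some bag; for every edge, both endpoints lie together in some bag; and for every vertex, the bags containing it form a connected subtree. Here bags containing vertex 8 are not connected in the tree, so the decomposition is invalid.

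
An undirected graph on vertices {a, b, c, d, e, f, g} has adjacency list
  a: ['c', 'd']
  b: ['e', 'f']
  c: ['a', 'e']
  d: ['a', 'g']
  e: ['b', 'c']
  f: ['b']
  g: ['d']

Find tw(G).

1

A width-1 tree decomposition is:
Bags: B1 = {b, f}  B2 = {b, e}  B3 = {c, e}  B4 = {a, c}  B5 = {a, d}  B6 = {d, g}
Tree: B1–B2, B2–B3, B3–B4, B4–B5, B5–B6
Each bag holds 2 vertices, so the decomposition has width 1, which upper-bounds the treewidth. Any graph with an edge has treewidth ≥ 1, and G has the edge f–b. Therefore the treewidth is 1.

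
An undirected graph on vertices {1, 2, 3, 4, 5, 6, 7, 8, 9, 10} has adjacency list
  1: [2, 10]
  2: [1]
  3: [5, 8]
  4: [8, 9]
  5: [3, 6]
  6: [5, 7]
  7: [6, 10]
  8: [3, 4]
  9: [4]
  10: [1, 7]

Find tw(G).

A width-1 tree decomposition is:
Bags: B1 = {4, 9}  B2 = {4, 8}  B3 = {3, 8}  B4 = {3, 5}  B5 = {5, 6}  B6 = {6, 7}  B7 = {7, 10}  B8 = {1, 10}  B9 = {1, 2}
Tree: B1–B2, B2–B3, B3–B4, B4–B5, B5–B6, B6–B7, B7–B8, B8–B9
Each bag holds 2 vertices, so the decomposition has width 1, which upper-bounds the treewidth. G has an edge, so its treewidth is at least 1. Combining the bounds, tw(G) = 1.

1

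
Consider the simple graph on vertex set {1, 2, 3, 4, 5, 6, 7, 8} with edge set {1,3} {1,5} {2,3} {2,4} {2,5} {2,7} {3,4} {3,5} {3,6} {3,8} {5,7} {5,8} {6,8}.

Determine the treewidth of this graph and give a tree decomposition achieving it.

Every bag has size at most 3, so the width is 3 − 1 = 2 and tw(G) ≤ 2. Conversely, {2, 3, 4} is a clique of size 3, and the vertices of any clique must share a bag in every tree decomposition; so some bag has ≥ 3 vertices and tw(G) ≥ 2. Hence tw(G) = 2 exactly.

Treewidth 2.
Bags: B1 = {2, 3, 5}  B2 = {3, 5, 8}  B3 = {2, 5, 7}  B4 = {2, 3, 4}  B5 = {1, 3, 5}  B6 = {3, 6, 8}
Tree: B1–B2, B1–B3, B1–B4, B2–B5, B2–B6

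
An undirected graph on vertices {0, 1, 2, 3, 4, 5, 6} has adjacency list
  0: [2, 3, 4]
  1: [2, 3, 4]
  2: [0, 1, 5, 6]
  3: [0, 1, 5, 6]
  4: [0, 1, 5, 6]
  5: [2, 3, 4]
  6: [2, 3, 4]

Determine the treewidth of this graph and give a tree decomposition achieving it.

Treewidth 3.
One such decomposition:
Bags: B1 = {2, 3, 4, 6}  B2 = {2, 3, 4, 5}  B3 = {0, 2, 3, 4}  B4 = {1, 2, 3, 4}
Tree: B1–B2, B2–B3, B3–B4

Every bag has size at most 4, so the width is 4 − 1 = 3 and tw(G) ≤ 3. For the lower bound: the 4 vertex sets {4,6}, {2,5}, {3}, {0} are disjoint, each induces a connected subgraph, and every pair is joined by at least one edge of G. Contracting each set to a single vertex therefore yields K_{4} as a minor, and since treewidth is minor-monotone, tw(G) ≥ tw(K_{4}) = 3. Therefore the treewidth is 3.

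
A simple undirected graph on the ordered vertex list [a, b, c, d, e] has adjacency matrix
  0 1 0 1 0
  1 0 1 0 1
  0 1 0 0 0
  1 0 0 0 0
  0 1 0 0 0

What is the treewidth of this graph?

A width-1 tree decomposition is:
Bags: B1 = {a, b}  B2 = {b, e}  B3 = {a, d}  B4 = {b, c}
Tree: B1–B2, B1–B3, B1–B4
Every bag has size at most 2, so the width is 2 − 1 = 1 and tw(G) ≤ 1. Since G has at least one edge (e.g. b–a), it is not an edgeless graph, so tw(G) ≥ 1. Hence tw(G) = 1 exactly.

1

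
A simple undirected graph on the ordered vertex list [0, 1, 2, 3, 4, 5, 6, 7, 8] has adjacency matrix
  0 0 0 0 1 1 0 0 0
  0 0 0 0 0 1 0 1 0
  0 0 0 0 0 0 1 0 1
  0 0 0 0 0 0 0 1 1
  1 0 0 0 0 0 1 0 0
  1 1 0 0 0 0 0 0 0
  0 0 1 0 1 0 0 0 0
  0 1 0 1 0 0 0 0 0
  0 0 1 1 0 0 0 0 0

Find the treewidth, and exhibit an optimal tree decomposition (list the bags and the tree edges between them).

Every bag has size at most 3, so the width is 3 − 1 = 2 and tw(G) ≤ 2. Since 5–1–7–3–8–2–6–4–0–5 is a cycle in G, G is not acyclic. Forests are exactly the graphs of treewidth ≤ 1, so tw(G) ≥ 2. The upper and lower bounds meet at 2, so that is the treewidth.

Treewidth 2.
One optimal decomposition is:
Bags: B1 = {1, 5, 7}  B2 = {3, 5, 7}  B3 = {3, 5, 8}  B4 = {2, 5, 8}  B5 = {2, 5, 6}  B6 = {4, 5, 6}  B7 = {0, 4, 5}
Tree: B1–B2, B2–B3, B3–B4, B4–B5, B5–B6, B6–B7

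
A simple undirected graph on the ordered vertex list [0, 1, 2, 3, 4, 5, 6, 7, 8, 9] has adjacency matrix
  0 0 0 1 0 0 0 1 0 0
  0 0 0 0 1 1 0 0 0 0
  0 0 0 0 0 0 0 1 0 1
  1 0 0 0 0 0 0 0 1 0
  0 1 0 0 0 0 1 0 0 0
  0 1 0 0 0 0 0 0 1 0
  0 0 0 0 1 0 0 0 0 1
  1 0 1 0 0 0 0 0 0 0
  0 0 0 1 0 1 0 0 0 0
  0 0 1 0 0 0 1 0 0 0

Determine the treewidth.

A width-2 tree decomposition is:
Bags: B1 = {1, 5, 8}  B2 = {1, 3, 8}  B3 = {0, 1, 3}  B4 = {0, 1, 7}  B5 = {1, 2, 7}  B6 = {1, 2, 9}  B7 = {1, 6, 9}  B8 = {1, 4, 6}
Tree: B1–B2, B2–B3, B3–B4, B4–B5, B5–B6, B6–B7, B7–B8
Each bag holds 3 vertices, so the decomposition has width 2, which upper-bounds the treewidth. For the lower bound, G contains the cycle 1–5–8–3–0–7–2–9–6–4–1, so G is not a forest; only forests have treewidth ≤ 1, hence tw(G) ≥ 2. Hence tw(G) = 2 exactly.

2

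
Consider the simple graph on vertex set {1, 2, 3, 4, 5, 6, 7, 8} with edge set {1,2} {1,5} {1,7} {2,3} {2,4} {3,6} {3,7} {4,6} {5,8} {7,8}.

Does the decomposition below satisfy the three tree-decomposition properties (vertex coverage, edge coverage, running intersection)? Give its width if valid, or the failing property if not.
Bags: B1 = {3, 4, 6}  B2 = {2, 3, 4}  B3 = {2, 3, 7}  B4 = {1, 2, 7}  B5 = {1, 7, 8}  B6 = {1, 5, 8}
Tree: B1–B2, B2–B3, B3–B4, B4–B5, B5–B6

Checking the three conditions: (i) the bags cover all of {1, 2, 3, 4, 5, 6, 7, 8}; (ii) for each edge, some bag contains both endpoints; (iii) the bags containing any fixed vertex form a subtree. All hold, so the decomposition is valid with width 3 − 1 = 2.

Yes; width 2.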